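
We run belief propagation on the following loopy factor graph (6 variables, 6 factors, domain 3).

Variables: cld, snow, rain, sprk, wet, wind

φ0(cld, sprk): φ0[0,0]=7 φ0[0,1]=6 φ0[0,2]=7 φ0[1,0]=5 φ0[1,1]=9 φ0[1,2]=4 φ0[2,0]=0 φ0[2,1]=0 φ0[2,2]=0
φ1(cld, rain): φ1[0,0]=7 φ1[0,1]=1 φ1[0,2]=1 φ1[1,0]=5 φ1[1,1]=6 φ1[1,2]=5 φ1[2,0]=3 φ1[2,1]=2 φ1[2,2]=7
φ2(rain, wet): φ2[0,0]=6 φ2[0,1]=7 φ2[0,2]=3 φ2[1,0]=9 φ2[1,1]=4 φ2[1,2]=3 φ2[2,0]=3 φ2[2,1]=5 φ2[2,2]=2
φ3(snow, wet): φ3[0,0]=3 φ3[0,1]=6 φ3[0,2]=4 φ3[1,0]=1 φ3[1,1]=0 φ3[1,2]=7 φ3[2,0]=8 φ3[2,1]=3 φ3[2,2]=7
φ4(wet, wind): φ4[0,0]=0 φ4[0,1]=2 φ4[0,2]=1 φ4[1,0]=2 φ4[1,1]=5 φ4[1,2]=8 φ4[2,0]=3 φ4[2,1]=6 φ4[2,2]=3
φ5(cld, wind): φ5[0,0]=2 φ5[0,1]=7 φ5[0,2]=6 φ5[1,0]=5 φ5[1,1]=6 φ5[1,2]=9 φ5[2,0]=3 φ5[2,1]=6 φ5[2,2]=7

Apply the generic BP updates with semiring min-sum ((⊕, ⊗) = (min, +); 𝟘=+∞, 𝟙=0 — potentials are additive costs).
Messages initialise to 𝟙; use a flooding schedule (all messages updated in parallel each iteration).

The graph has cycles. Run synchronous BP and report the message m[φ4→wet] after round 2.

init: all messages = 𝟙 over 3 values
r1 m[φ0→cld] = [6, 4, 0]
r1 m[φ0→sprk] = [0, 0, 0]
r1 m[φ1→cld] = [1, 5, 2]
r1 m[φ1→rain] = [3, 1, 1]
r1 m[φ2→rain] = [3, 3, 2]
r1 m[φ2→wet] = [3, 4, 2]
r1 m[φ3→snow] = [3, 0, 3]
r1 m[φ3→wet] = [1, 0, 4]
r1 m[φ4→wet] = [0, 2, 3]
r1 m[φ4→wind] = [0, 2, 1]
r1 m[φ5→cld] = [2, 5, 3]
r1 m[φ5→wind] = [2, 6, 6]
r1 m[cld→φ0] = [0, 0, 0]
r1 m[cld→φ1] = [0, 0, 0]
r1 m[cld→φ5] = [0, 0, 0]
r1 m[snow→φ3] = [0, 0, 0]
r1 m[rain→φ1] = [0, 0, 0]
r1 m[rain→φ2] = [0, 0, 0]
r1 m[sprk→φ0] = [0, 0, 0]
r1 m[wet→φ2] = [0, 0, 0]
r1 m[wet→φ3] = [0, 0, 0]
r1 m[wet→φ4] = [0, 0, 0]
r1 m[wind→φ4] = [0, 0, 0]
r1 m[wind→φ5] = [0, 0, 0]
r2 m[φ0→cld] = [6, 4, 0]
r2 m[φ0→sprk] = [0, 0, 0]
r2 m[φ1→cld] = [1, 5, 2]
r2 m[φ1→rain] = [3, 1, 1]
r2 m[φ2→rain] = [3, 3, 2]
r2 m[φ2→wet] = [3, 4, 2]
r2 m[φ3→snow] = [3, 0, 3]
r2 m[φ3→wet] = [1, 0, 4]
r2 m[φ4→wet] = [0, 2, 3]
r2 m[φ4→wind] = [0, 2, 1]
r2 m[φ5→cld] = [2, 5, 3]
r2 m[φ5→wind] = [2, 6, 6]
r2 m[cld→φ0] = [3, 10, 5]
r2 m[cld→φ1] = [8, 9, 3]
r2 m[cld→φ5] = [7, 9, 2]
r2 m[snow→φ3] = [0, 0, 0]
r2 m[rain→φ1] = [3, 3, 2]
r2 m[rain→φ2] = [3, 1, 1]
r2 m[sprk→φ0] = [0, 0, 0]
r2 m[wet→φ2] = [1, 2, 7]
r2 m[wet→φ3] = [3, 6, 5]
r2 m[wet→φ4] = [4, 4, 6]
r2 m[wind→φ4] = [2, 6, 6]
r2 m[wind→φ5] = [0, 2, 1]

message @ round 2 = [0, 2, 3]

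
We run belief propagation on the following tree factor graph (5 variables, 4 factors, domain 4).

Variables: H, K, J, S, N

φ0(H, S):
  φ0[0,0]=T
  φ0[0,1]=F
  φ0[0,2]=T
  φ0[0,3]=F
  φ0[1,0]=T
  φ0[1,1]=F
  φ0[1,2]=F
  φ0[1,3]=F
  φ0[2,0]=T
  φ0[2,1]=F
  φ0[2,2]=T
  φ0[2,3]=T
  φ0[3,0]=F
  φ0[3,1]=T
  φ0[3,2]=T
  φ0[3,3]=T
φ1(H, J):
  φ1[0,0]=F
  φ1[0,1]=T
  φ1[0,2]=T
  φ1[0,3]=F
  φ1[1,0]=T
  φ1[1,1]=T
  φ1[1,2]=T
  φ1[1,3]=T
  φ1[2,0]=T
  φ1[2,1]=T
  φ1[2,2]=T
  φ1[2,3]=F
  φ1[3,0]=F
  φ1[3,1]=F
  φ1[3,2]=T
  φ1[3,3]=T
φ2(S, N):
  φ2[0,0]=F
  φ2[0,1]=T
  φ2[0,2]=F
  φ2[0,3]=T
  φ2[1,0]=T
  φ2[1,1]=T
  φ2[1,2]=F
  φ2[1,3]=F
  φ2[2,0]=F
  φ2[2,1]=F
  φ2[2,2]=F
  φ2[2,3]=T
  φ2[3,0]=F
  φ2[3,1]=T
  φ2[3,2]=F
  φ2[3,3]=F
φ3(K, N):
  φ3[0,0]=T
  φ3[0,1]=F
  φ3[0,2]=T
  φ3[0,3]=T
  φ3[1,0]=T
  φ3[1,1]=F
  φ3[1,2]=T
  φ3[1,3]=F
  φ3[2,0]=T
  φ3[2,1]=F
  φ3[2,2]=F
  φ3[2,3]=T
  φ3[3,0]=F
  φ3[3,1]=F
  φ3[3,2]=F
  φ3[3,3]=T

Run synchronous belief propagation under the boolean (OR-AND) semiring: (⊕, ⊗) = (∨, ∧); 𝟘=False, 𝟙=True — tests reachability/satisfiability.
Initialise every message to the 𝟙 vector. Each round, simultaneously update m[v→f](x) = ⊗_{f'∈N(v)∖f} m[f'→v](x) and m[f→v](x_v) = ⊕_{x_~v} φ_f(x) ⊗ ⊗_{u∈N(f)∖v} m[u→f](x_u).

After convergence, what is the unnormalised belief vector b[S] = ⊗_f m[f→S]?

b[S] = [T, T, T, F]

init: all messages = 𝟙 over 4 values
r1 m[φ0→H] = [T, T, T, T]
r1 m[φ0→S] = [T, T, T, T]
r1 m[φ1→H] = [T, T, T, T]
r1 m[φ1→J] = [T, T, T, T]
r1 m[φ2→S] = [T, T, T, T]
r1 m[φ2→N] = [T, T, F, T]
r1 m[φ3→K] = [T, T, T, T]
r1 m[φ3→N] = [T, F, T, T]
r1 m[H→φ0] = [T, T, T, T]
r1 m[H→φ1] = [T, T, T, T]
r1 m[K→φ3] = [T, T, T, T]
r1 m[J→φ1] = [T, T, T, T]
r1 m[S→φ0] = [T, T, T, T]
r1 m[S→φ2] = [T, T, T, T]
r1 m[N→φ2] = [T, T, T, T]
r1 m[N→φ3] = [T, T, T, T]
r2 m[φ0→H] = [T, T, T, T]
r2 m[φ0→S] = [T, T, T, T]
r2 m[φ1→H] = [T, T, T, T]
r2 m[φ1→J] = [T, T, T, T]
r2 m[φ2→S] = [T, T, T, T]
r2 m[φ2→N] = [T, T, F, T]
r2 m[φ3→K] = [T, T, T, T]
r2 m[φ3→N] = [T, F, T, T]
r2 m[H→φ0] = [T, T, T, T]
r2 m[H→φ1] = [T, T, T, T]
r2 m[K→φ3] = [T, T, T, T]
r2 m[J→φ1] = [T, T, T, T]
r2 m[S→φ0] = [T, T, T, T]
r2 m[S→φ2] = [T, T, T, T]
r2 m[N→φ2] = [T, F, T, T]
r2 m[N→φ3] = [T, T, F, T]
r3 m[φ0→H] = [T, T, T, T]
r3 m[φ0→S] = [T, T, T, T]
r3 m[φ1→H] = [T, T, T, T]
r3 m[φ1→J] = [T, T, T, T]
r3 m[φ2→S] = [T, T, T, F]
r3 m[φ2→N] = [T, T, F, T]
r3 m[φ3→K] = [T, T, T, T]
r3 m[φ3→N] = [T, F, T, T]
r3 m[H→φ0] = [T, T, T, T]
r3 m[H→φ1] = [T, T, T, T]
r3 m[K→φ3] = [T, T, T, T]
r3 m[J→φ1] = [T, T, T, T]
r3 m[S→φ0] = [T, T, T, T]
r3 m[S→φ2] = [T, T, T, T]
r3 m[N→φ2] = [T, F, T, T]
r3 m[N→φ3] = [T, T, F, T]
r4 m[φ0→H] = [T, T, T, T]
r4 m[φ0→S] = [T, T, T, T]
r4 m[φ1→H] = [T, T, T, T]
r4 m[φ1→J] = [T, T, T, T]
r4 m[φ2→S] = [T, T, T, F]
r4 m[φ2→N] = [T, T, F, T]
r4 m[φ3→K] = [T, T, T, T]
r4 m[φ3→N] = [T, F, T, T]
r4 m[H→φ0] = [T, T, T, T]
r4 m[H→φ1] = [T, T, T, T]
r4 m[K→φ3] = [T, T, T, T]
r4 m[J→φ1] = [T, T, T, T]
r4 m[S→φ0] = [T, T, T, F]
r4 m[S→φ2] = [T, T, T, T]
r4 m[N→φ2] = [T, F, T, T]
r4 m[N→φ3] = [T, T, F, T]
r5 m[φ0→H] = [T, T, T, T]
r5 m[φ0→S] = [T, T, T, T]
r5 m[φ1→H] = [T, T, T, T]
r5 m[φ1→J] = [T, T, T, T]
r5 m[φ2→S] = [T, T, T, F]
r5 m[φ2→N] = [T, T, F, T]
r5 m[φ3→K] = [T, T, T, T]
r5 m[φ3→N] = [T, F, T, T]
r5 m[H→φ0] = [T, T, T, T]
r5 m[H→φ1] = [T, T, T, T]
r5 m[K→φ3] = [T, T, T, T]
r5 m[J→φ1] = [T, T, T, T]
r5 m[S→φ0] = [T, T, T, F]
r5 m[S→φ2] = [T, T, T, T]
r5 m[N→φ2] = [T, F, T, T]
r5 m[N→φ3] = [T, T, F, T]
fixed point reached at round 5
b[S] = ⊗ incoming = [T, T, T, F]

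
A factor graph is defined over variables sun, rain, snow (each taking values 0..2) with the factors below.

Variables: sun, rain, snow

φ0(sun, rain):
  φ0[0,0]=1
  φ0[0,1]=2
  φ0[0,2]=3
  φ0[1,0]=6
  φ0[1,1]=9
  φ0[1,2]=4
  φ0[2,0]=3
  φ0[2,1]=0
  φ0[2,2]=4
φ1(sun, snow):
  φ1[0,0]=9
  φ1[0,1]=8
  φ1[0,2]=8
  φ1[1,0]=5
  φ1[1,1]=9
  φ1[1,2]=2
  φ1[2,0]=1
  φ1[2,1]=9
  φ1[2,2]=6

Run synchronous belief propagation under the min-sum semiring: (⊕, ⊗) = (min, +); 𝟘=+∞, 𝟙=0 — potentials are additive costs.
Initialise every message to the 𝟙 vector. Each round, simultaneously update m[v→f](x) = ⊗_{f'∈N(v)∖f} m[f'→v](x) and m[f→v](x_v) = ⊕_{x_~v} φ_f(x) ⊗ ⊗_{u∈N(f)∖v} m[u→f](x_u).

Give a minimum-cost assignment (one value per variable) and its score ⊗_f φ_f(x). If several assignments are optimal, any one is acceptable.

assignment: (sun=2, rain=1, snow=0); score = 1

init: all messages = 𝟙 over 3 values
r1 m[φ0→sun] = [1, 4, 0]
r1 m[φ0→rain] = [1, 0, 3]
r1 m[φ1→sun] = [8, 2, 1]
r1 m[φ1→snow] = [1, 8, 2]
r1 m[sun→φ0] = [0, 0, 0]
r1 m[sun→φ1] = [0, 0, 0]
r1 m[rain→φ0] = [0, 0, 0]
r1 m[snow→φ1] = [0, 0, 0]
r2 m[φ0→sun] = [1, 4, 0]
r2 m[φ0→rain] = [1, 0, 3]
r2 m[φ1→sun] = [8, 2, 1]
r2 m[φ1→snow] = [1, 8, 2]
r2 m[sun→φ0] = [8, 2, 1]
r2 m[sun→φ1] = [1, 4, 0]
r2 m[rain→φ0] = [0, 0, 0]
r2 m[snow→φ1] = [0, 0, 0]
r3 m[φ0→sun] = [1, 4, 0]
r3 m[φ0→rain] = [4, 1, 5]
r3 m[φ1→sun] = [8, 2, 1]
r3 m[φ1→snow] = [1, 9, 6]
r3 m[sun→φ0] = [8, 2, 1]
r3 m[sun→φ1] = [1, 4, 0]
r3 m[rain→φ0] = [0, 0, 0]
r3 m[snow→φ1] = [0, 0, 0]
r4 m[φ0→sun] = [1, 4, 0]
r4 m[φ0→rain] = [4, 1, 5]
r4 m[φ1→sun] = [8, 2, 1]
r4 m[φ1→snow] = [1, 9, 6]
r4 m[sun→φ0] = [8, 2, 1]
r4 m[sun→φ1] = [1, 4, 0]
r4 m[rain→φ0] = [0, 0, 0]
r4 m[snow→φ1] = [0, 0, 0]
fixed point reached at round 4
traceback from sun: (sun=2, rain=1, snow=0), score=1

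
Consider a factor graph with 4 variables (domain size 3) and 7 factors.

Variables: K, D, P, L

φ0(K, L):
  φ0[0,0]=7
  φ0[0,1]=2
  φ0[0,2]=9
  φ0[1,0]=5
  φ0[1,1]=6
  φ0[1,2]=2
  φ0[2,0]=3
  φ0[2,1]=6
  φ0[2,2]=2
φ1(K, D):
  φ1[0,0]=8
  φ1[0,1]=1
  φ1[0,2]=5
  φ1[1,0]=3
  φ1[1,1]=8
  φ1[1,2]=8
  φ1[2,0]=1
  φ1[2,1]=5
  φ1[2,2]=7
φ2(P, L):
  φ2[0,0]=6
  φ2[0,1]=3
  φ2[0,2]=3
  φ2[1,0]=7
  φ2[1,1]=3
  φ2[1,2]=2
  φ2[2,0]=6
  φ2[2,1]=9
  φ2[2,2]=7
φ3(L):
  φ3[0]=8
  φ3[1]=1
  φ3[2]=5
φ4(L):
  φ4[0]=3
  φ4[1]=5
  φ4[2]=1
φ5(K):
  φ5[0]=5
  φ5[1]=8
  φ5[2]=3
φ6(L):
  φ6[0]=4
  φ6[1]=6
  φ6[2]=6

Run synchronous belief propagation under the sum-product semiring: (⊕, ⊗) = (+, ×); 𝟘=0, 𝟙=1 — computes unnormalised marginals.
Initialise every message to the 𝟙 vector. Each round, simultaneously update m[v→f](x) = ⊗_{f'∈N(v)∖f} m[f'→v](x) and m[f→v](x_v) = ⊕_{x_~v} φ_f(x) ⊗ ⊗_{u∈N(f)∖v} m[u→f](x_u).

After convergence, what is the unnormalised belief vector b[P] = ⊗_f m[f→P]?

b[P] = [994212, 1095084, 1347132]

init: all messages = 𝟙 over 3 values
r1 m[φ0→K] = [18, 13, 11]
r1 m[φ0→L] = [15, 14, 13]
r1 m[φ1→K] = [14, 19, 13]
r1 m[φ1→D] = [12, 14, 20]
r1 m[φ2→P] = [12, 12, 22]
r1 m[φ2→L] = [19, 15, 12]
r1 m[φ3→L] = [8, 1, 5]
r1 m[φ4→L] = [3, 5, 1]
r1 m[φ5→K] = [5, 8, 3]
r1 m[φ6→L] = [4, 6, 6]
r1 m[K→φ0] = [1, 1, 1]
r1 m[K→φ1] = [1, 1, 1]
r1 m[K→φ5] = [1, 1, 1]
r1 m[D→φ1] = [1, 1, 1]
r1 m[P→φ2] = [1, 1, 1]
r1 m[L→φ0] = [1, 1, 1]
r1 m[L→φ2] = [1, 1, 1]
r1 m[L→φ3] = [1, 1, 1]
r1 m[L→φ4] = [1, 1, 1]
r1 m[L→φ6] = [1, 1, 1]
r2 m[φ0→K] = [18, 13, 11]
r2 m[φ0→L] = [15, 14, 13]
r2 m[φ1→K] = [14, 19, 13]
r2 m[φ1→D] = [12, 14, 20]
r2 m[φ2→P] = [12, 12, 22]
r2 m[φ2→L] = [19, 15, 12]
r2 m[φ3→L] = [8, 1, 5]
r2 m[φ4→L] = [3, 5, 1]
r2 m[φ5→K] = [5, 8, 3]
r2 m[φ6→L] = [4, 6, 6]
r2 m[K→φ0] = [70, 152, 39]
r2 m[K→φ1] = [90, 104, 33]
r2 m[K→φ5] = [252, 247, 143]
r2 m[D→φ1] = [1, 1, 1]
r2 m[P→φ2] = [1, 1, 1]
r2 m[L→φ0] = [1824, 450, 360]
r2 m[L→φ2] = [1440, 420, 390]
r2 m[L→φ3] = [3420, 6300, 936]
r2 m[L→φ4] = [9120, 1260, 4680]
r2 m[L→φ6] = [6840, 1050, 780]
r3 m[φ0→K] = [16908, 12540, 8892]
r3 m[φ0→L] = [1367, 1286, 1012]
r3 m[φ1→K] = [14, 19, 13]
r3 m[φ1→D] = [1065, 1087, 1513]
r3 m[φ2→P] = [11070, 12120, 15150]
r3 m[φ2→L] = [19, 15, 12]
r3 m[φ3→L] = [8, 1, 5]
r3 m[φ4→L] = [3, 5, 1]
r3 m[φ5→K] = [5, 8, 3]
r3 m[φ6→L] = [4, 6, 6]
r3 m[K→φ0] = [70, 152, 39]
r3 m[K→φ1] = [90, 104, 33]
r3 m[K→φ5] = [252, 247, 143]
r3 m[D→φ1] = [1, 1, 1]
r3 m[P→φ2] = [1, 1, 1]
r3 m[L→φ0] = [1824, 450, 360]
r3 m[L→φ2] = [1440, 420, 390]
r3 m[L→φ3] = [3420, 6300, 936]
r3 m[L→φ4] = [9120, 1260, 4680]
r3 m[L→φ6] = [6840, 1050, 780]
r4 m[φ0→K] = [16908, 12540, 8892]
r4 m[φ0→L] = [1367, 1286, 1012]
r4 m[φ1→K] = [14, 19, 13]
r4 m[φ1→D] = [1065, 1087, 1513]
r4 m[φ2→P] = [11070, 12120, 15150]
r4 m[φ2→L] = [19, 15, 12]
r4 m[φ3→L] = [8, 1, 5]
r4 m[φ4→L] = [3, 5, 1]
r4 m[φ5→K] = [5, 8, 3]
r4 m[φ6→L] = [4, 6, 6]
r4 m[K→φ0] = [70, 152, 39]
r4 m[K→φ1] = [84540, 100320, 26676]
r4 m[K→φ5] = [236712, 238260, 115596]
r4 m[D→φ1] = [1, 1, 1]
r4 m[P→φ2] = [1, 1, 1]
r4 m[L→φ0] = [1824, 450, 360]
r4 m[L→φ2] = [131232, 38580, 30360]
r4 m[L→φ3] = [311676, 578700, 72864]
r4 m[L→φ4] = [831136, 115740, 364320]
r4 m[L→φ6] = [623352, 96450, 60720]
r5 m[φ0→K] = [16908, 12540, 8892]
r5 m[φ0→L] = [1367, 1286, 1012]
r5 m[φ1→K] = [14, 19, 13]
r5 m[φ1→D] = [1003956, 1020480, 1411992]
r5 m[φ2→P] = [994212, 1095084, 1347132]
r5 m[φ2→L] = [19, 15, 12]
r5 m[φ3→L] = [8, 1, 5]
r5 m[φ4→L] = [3, 5, 1]
r5 m[φ5→K] = [5, 8, 3]
r5 m[φ6→L] = [4, 6, 6]
r5 m[K→φ0] = [70, 152, 39]
r5 m[K→φ1] = [84540, 100320, 26676]
r5 m[K→φ5] = [236712, 238260, 115596]
r5 m[D→φ1] = [1, 1, 1]
r5 m[P→φ2] = [1, 1, 1]
r5 m[L→φ0] = [1824, 450, 360]
r5 m[L→φ2] = [131232, 38580, 30360]
r5 m[L→φ3] = [311676, 578700, 72864]
r5 m[L→φ4] = [831136, 115740, 364320]
r5 m[L→φ6] = [623352, 96450, 60720]
r6 m[φ0→K] = [16908, 12540, 8892]
r6 m[φ0→L] = [1367, 1286, 1012]
r6 m[φ1→K] = [14, 19, 13]
r6 m[φ1→D] = [1003956, 1020480, 1411992]
r6 m[φ2→P] = [994212, 1095084, 1347132]
r6 m[φ2→L] = [19, 15, 12]
r6 m[φ3→L] = [8, 1, 5]
r6 m[φ4→L] = [3, 5, 1]
r6 m[φ5→K] = [5, 8, 3]
r6 m[φ6→L] = [4, 6, 6]
r6 m[K→φ0] = [70, 152, 39]
r6 m[K→φ1] = [84540, 100320, 26676]
r6 m[K→φ5] = [236712, 238260, 115596]
r6 m[D→φ1] = [1, 1, 1]
r6 m[P→φ2] = [1, 1, 1]
r6 m[L→φ0] = [1824, 450, 360]
r6 m[L→φ2] = [131232, 38580, 30360]
r6 m[L→φ3] = [311676, 578700, 72864]
r6 m[L→φ4] = [831136, 115740, 364320]
r6 m[L→φ6] = [623352, 96450, 60720]
fixed point reached at round 6
b[P] = ⊗ incoming = [994212, 1095084, 1347132]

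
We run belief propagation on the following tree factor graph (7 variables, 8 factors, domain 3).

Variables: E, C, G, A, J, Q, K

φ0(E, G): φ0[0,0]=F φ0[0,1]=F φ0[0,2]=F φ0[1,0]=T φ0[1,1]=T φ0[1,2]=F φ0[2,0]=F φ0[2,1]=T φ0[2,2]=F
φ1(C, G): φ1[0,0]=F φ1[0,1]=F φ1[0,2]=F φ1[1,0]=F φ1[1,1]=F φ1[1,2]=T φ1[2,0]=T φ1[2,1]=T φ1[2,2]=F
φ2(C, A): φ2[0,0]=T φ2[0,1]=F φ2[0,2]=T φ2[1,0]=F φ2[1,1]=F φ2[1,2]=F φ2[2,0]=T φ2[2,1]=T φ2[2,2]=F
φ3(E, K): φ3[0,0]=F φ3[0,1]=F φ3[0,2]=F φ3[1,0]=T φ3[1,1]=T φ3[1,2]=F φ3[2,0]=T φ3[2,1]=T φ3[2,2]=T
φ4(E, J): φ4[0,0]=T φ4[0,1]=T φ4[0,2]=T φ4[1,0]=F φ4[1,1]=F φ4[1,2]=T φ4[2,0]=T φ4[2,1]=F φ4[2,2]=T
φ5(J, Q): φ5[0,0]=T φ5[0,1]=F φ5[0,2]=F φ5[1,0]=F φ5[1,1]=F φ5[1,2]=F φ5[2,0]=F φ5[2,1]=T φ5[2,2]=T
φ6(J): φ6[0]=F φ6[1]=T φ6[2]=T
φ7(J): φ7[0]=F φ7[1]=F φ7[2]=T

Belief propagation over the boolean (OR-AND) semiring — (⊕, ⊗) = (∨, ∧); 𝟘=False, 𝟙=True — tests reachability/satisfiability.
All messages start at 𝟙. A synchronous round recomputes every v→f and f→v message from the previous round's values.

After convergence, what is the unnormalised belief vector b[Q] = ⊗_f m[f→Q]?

b[Q] = [F, T, T]

init: all messages = 𝟙 over 3 values
r1 m[φ0→E] = [F, T, T]
r1 m[φ0→G] = [T, T, F]
r1 m[φ1→C] = [F, T, T]
r1 m[φ1→G] = [T, T, T]
r1 m[φ2→C] = [T, F, T]
r1 m[φ2→A] = [T, T, T]
r1 m[φ3→E] = [F, T, T]
r1 m[φ3→K] = [T, T, T]
r1 m[φ4→E] = [T, T, T]
r1 m[φ4→J] = [T, T, T]
r1 m[φ5→J] = [T, F, T]
r1 m[φ5→Q] = [T, T, T]
r1 m[φ6→J] = [F, T, T]
r1 m[φ7→J] = [F, F, T]
r1 m[E→φ0] = [T, T, T]
r1 m[E→φ3] = [T, T, T]
r1 m[E→φ4] = [T, T, T]
r1 m[C→φ1] = [T, T, T]
r1 m[C→φ2] = [T, T, T]
r1 m[G→φ0] = [T, T, T]
r1 m[G→φ1] = [T, T, T]
r1 m[A→φ2] = [T, T, T]
r1 m[J→φ4] = [T, T, T]
r1 m[J→φ5] = [T, T, T]
r1 m[J→φ6] = [T, T, T]
r1 m[J→φ7] = [T, T, T]
r1 m[Q→φ5] = [T, T, T]
r1 m[K→φ3] = [T, T, T]
r2 m[φ0→E] = [F, T, T]
r2 m[φ0→G] = [T, T, F]
r2 m[φ1→C] = [F, T, T]
r2 m[φ1→G] = [T, T, T]
r2 m[φ2→C] = [T, F, T]
r2 m[φ2→A] = [T, T, T]
r2 m[φ3→E] = [F, T, T]
r2 m[φ3→K] = [T, T, T]
r2 m[φ4→E] = [T, T, T]
r2 m[φ4→J] = [T, T, T]
r2 m[φ5→J] = [T, F, T]
r2 m[φ5→Q] = [T, T, T]
r2 m[φ6→J] = [F, T, T]
r2 m[φ7→J] = [F, F, T]
r2 m[E→φ0] = [F, T, T]
r2 m[E→φ3] = [F, T, T]
r2 m[E→φ4] = [F, T, T]
r2 m[C→φ1] = [T, F, T]
r2 m[C→φ2] = [F, T, T]
r2 m[G→φ0] = [T, T, T]
r2 m[G→φ1] = [T, T, F]
r2 m[A→φ2] = [T, T, T]
r2 m[J→φ4] = [F, F, T]
r2 m[J→φ5] = [F, F, T]
r2 m[J→φ6] = [F, F, T]
r2 m[J→φ7] = [F, F, T]
r2 m[Q→φ5] = [T, T, T]
r2 m[K→φ3] = [T, T, T]
r3 m[φ0→E] = [F, T, T]
r3 m[φ0→G] = [T, T, F]
r3 m[φ1→C] = [F, F, T]
r3 m[φ1→G] = [T, T, F]
r3 m[φ2→C] = [T, F, T]
r3 m[φ2→A] = [T, T, F]
r3 m[φ3→E] = [F, T, T]
r3 m[φ3→K] = [T, T, T]
r3 m[φ4→E] = [T, T, T]
r3 m[φ4→J] = [T, F, T]
r3 m[φ5→J] = [T, F, T]
r3 m[φ5→Q] = [F, T, T]
r3 m[φ6→J] = [F, T, T]
r3 m[φ7→J] = [F, F, T]
r3 m[E→φ0] = [F, T, T]
r3 m[E→φ3] = [F, T, T]
r3 m[E→φ4] = [F, T, T]
r3 m[C→φ1] = [T, F, T]
r3 m[C→φ2] = [F, T, T]
r3 m[G→φ0] = [T, T, T]
r3 m[G→φ1] = [T, T, F]
r3 m[A→φ2] = [T, T, T]
r3 m[J→φ4] = [F, F, T]
r3 m[J→φ5] = [F, F, T]
r3 m[J→φ6] = [F, F, T]
r3 m[J→φ7] = [F, F, T]
r3 m[Q→φ5] = [T, T, T]
r3 m[K→φ3] = [T, T, T]
r4 m[φ0→E] = [F, T, T]
r4 m[φ0→G] = [T, T, F]
r4 m[φ1→C] = [F, F, T]
r4 m[φ1→G] = [T, T, F]
r4 m[φ2→C] = [T, F, T]
r4 m[φ2→A] = [T, T, F]
r4 m[φ3→E] = [F, T, T]
r4 m[φ3→K] = [T, T, T]
r4 m[φ4→E] = [T, T, T]
r4 m[φ4→J] = [T, F, T]
r4 m[φ5→J] = [T, F, T]
r4 m[φ5→Q] = [F, T, T]
r4 m[φ6→J] = [F, T, T]
r4 m[φ7→J] = [F, F, T]
r4 m[E→φ0] = [F, T, T]
r4 m[E→φ3] = [F, T, T]
r4 m[E→φ4] = [F, T, T]
r4 m[C→φ1] = [T, F, T]
r4 m[C→φ2] = [F, F, T]
r4 m[G→φ0] = [T, T, F]
r4 m[G→φ1] = [T, T, F]
r4 m[A→φ2] = [T, T, T]
r4 m[J→φ4] = [F, F, T]
r4 m[J→φ5] = [F, F, T]
r4 m[J→φ6] = [F, F, T]
r4 m[J→φ7] = [F, F, T]
r4 m[Q→φ5] = [T, T, T]
r4 m[K→φ3] = [T, T, T]
r5 m[φ0→E] = [F, T, T]
r5 m[φ0→G] = [T, T, F]
r5 m[φ1→C] = [F, F, T]
r5 m[φ1→G] = [T, T, F]
r5 m[φ2→C] = [T, F, T]
r5 m[φ2→A] = [T, T, F]
r5 m[φ3→E] = [F, T, T]
r5 m[φ3→K] = [T, T, T]
r5 m[φ4→E] = [T, T, T]
r5 m[φ4→J] = [T, F, T]
r5 m[φ5→J] = [T, F, T]
r5 m[φ5→Q] = [F, T, T]
r5 m[φ6→J] = [F, T, T]
r5 m[φ7→J] = [F, F, T]
r5 m[E→φ0] = [F, T, T]
r5 m[E→φ3] = [F, T, T]
r5 m[E→φ4] = [F, T, T]
r5 m[C→φ1] = [T, F, T]
r5 m[C→φ2] = [F, F, T]
r5 m[G→φ0] = [T, T, F]
r5 m[G→φ1] = [T, T, F]
r5 m[A→φ2] = [T, T, T]
r5 m[J→φ4] = [F, F, T]
r5 m[J→φ5] = [F, F, T]
r5 m[J→φ6] = [F, F, T]
r5 m[J→φ7] = [F, F, T]
r5 m[Q→φ5] = [T, T, T]
r5 m[K→φ3] = [T, T, T]
fixed point reached at round 5
b[Q] = ⊗ incoming = [F, T, T]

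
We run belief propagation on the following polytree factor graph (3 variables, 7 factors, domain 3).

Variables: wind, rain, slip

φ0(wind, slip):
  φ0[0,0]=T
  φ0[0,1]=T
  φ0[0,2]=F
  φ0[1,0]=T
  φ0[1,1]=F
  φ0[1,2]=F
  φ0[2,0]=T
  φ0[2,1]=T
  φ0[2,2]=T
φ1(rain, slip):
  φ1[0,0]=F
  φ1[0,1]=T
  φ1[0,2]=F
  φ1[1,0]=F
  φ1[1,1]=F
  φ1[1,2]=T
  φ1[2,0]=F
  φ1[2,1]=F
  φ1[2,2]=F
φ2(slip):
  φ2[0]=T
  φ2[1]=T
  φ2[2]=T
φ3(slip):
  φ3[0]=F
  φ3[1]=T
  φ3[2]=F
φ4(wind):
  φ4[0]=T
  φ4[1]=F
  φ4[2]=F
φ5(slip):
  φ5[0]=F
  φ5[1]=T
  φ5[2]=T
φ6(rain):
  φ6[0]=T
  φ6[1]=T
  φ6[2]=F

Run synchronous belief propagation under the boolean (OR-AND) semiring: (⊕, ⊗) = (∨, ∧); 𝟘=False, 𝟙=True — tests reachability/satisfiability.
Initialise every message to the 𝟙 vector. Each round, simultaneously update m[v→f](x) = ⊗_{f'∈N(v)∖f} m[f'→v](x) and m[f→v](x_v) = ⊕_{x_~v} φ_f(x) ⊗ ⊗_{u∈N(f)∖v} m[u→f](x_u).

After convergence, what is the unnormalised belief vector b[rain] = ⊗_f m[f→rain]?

b[rain] = [T, F, F]

init: all messages = 𝟙 over 3 values
r1 m[φ0→wind] = [T, T, T]
r1 m[φ0→slip] = [T, T, T]
r1 m[φ1→rain] = [T, T, F]
r1 m[φ1→slip] = [F, T, T]
r1 m[φ2→slip] = [T, T, T]
r1 m[φ3→slip] = [F, T, F]
r1 m[φ4→wind] = [T, F, F]
r1 m[φ5→slip] = [F, T, T]
r1 m[φ6→rain] = [T, T, F]
r1 m[wind→φ0] = [T, T, T]
r1 m[wind→φ4] = [T, T, T]
r1 m[rain→φ1] = [T, T, T]
r1 m[rain→φ6] = [T, T, T]
r1 m[slip→φ0] = [T, T, T]
r1 m[slip→φ1] = [T, T, T]
r1 m[slip→φ2] = [T, T, T]
r1 m[slip→φ3] = [T, T, T]
r1 m[slip→φ5] = [T, T, T]
r2 m[φ0→wind] = [T, T, T]
r2 m[φ0→slip] = [T, T, T]
r2 m[φ1→rain] = [T, T, F]
r2 m[φ1→slip] = [F, T, T]
r2 m[φ2→slip] = [T, T, T]
r2 m[φ3→slip] = [F, T, F]
r2 m[φ4→wind] = [T, F, F]
r2 m[φ5→slip] = [F, T, T]
r2 m[φ6→rain] = [T, T, F]
r2 m[wind→φ0] = [T, F, F]
r2 m[wind→φ4] = [T, T, T]
r2 m[rain→φ1] = [T, T, F]
r2 m[rain→φ6] = [T, T, F]
r2 m[slip→φ0] = [F, T, F]
r2 m[slip→φ1] = [F, T, F]
r2 m[slip→φ2] = [F, T, F]
r2 m[slip→φ3] = [F, T, T]
r2 m[slip→φ5] = [F, T, F]
r3 m[φ0→wind] = [T, F, T]
r3 m[φ0→slip] = [T, T, F]
r3 m[φ1→rain] = [T, F, F]
r3 m[φ1→slip] = [F, T, T]
r3 m[φ2→slip] = [T, T, T]
r3 m[φ3→slip] = [F, T, F]
r3 m[φ4→wind] = [T, F, F]
r3 m[φ5→slip] = [F, T, T]
r3 m[φ6→rain] = [T, T, F]
r3 m[wind→φ0] = [T, F, F]
r3 m[wind→φ4] = [T, T, T]
r3 m[rain→φ1] = [T, T, F]
r3 m[rain→φ6] = [T, T, F]
r3 m[slip→φ0] = [F, T, F]
r3 m[slip→φ1] = [F, T, F]
r3 m[slip→φ2] = [F, T, F]
r3 m[slip→φ3] = [F, T, T]
r3 m[slip→φ5] = [F, T, F]
r4 m[φ0→wind] = [T, F, T]
r4 m[φ0→slip] = [T, T, F]
r4 m[φ1→rain] = [T, F, F]
r4 m[φ1→slip] = [F, T, T]
r4 m[φ2→slip] = [T, T, T]
r4 m[φ3→slip] = [F, T, F]
r4 m[φ4→wind] = [T, F, F]
r4 m[φ5→slip] = [F, T, T]
r4 m[φ6→rain] = [T, T, F]
r4 m[wind→φ0] = [T, F, F]
r4 m[wind→φ4] = [T, F, T]
r4 m[rain→φ1] = [T, T, F]
r4 m[rain→φ6] = [T, F, F]
r4 m[slip→φ0] = [F, T, F]
r4 m[slip→φ1] = [F, T, F]
r4 m[slip→φ2] = [F, T, F]
r4 m[slip→φ3] = [F, T, F]
r4 m[slip→φ5] = [F, T, F]
r5 m[φ0→wind] = [T, F, T]
r5 m[φ0→slip] = [T, T, F]
r5 m[φ1→rain] = [T, F, F]
r5 m[φ1→slip] = [F, T, T]
r5 m[φ2→slip] = [T, T, T]
r5 m[φ3→slip] = [F, T, F]
r5 m[φ4→wind] = [T, F, F]
r5 m[φ5→slip] = [F, T, T]
r5 m[φ6→rain] = [T, T, F]
r5 m[wind→φ0] = [T, F, F]
r5 m[wind→φ4] = [T, F, T]
r5 m[rain→φ1] = [T, T, F]
r5 m[rain→φ6] = [T, F, F]
r5 m[slip→φ0] = [F, T, F]
r5 m[slip→φ1] = [F, T, F]
r5 m[slip→φ2] = [F, T, F]
r5 m[slip→φ3] = [F, T, F]
r5 m[slip→φ5] = [F, T, F]
fixed point reached at round 5
b[rain] = ⊗ incoming = [T, F, F]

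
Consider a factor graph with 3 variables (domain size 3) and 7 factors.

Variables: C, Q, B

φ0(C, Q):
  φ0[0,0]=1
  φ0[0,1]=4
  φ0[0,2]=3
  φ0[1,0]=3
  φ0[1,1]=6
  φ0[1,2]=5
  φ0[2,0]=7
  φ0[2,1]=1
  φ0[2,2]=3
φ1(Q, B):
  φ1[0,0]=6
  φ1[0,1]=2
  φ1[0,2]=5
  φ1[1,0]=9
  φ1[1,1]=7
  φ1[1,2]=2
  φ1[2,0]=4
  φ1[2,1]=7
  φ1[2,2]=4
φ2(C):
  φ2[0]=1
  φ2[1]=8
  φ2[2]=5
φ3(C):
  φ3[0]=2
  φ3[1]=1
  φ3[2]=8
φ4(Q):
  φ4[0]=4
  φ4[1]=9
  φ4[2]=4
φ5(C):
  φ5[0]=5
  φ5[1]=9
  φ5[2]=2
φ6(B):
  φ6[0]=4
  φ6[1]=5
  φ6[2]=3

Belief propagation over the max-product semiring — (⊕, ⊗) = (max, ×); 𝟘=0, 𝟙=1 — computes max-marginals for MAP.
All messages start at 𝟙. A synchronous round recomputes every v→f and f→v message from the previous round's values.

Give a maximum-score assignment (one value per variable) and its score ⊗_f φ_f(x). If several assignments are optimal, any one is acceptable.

assignment: (C=1, Q=1, B=0); score = 139968

init: all messages = 𝟙 over 3 values
r1 m[φ0→C] = [4, 6, 7]
r1 m[φ0→Q] = [7, 6, 5]
r1 m[φ1→Q] = [6, 9, 7]
r1 m[φ1→B] = [9, 7, 5]
r1 m[φ2→C] = [1, 8, 5]
r1 m[φ3→C] = [2, 1, 8]
r1 m[φ4→Q] = [4, 9, 4]
r1 m[φ5→C] = [5, 9, 2]
r1 m[φ6→B] = [4, 5, 3]
r1 m[C→φ0] = [1, 1, 1]
r1 m[C→φ2] = [1, 1, 1]
r1 m[C→φ3] = [1, 1, 1]
r1 m[C→φ5] = [1, 1, 1]
r1 m[Q→φ0] = [1, 1, 1]
r1 m[Q→φ1] = [1, 1, 1]
r1 m[Q→φ4] = [1, 1, 1]
r1 m[B→φ1] = [1, 1, 1]
r1 m[B→φ6] = [1, 1, 1]
r2 m[φ0→C] = [4, 6, 7]
r2 m[φ0→Q] = [7, 6, 5]
r2 m[φ1→Q] = [6, 9, 7]
r2 m[φ1→B] = [9, 7, 5]
r2 m[φ2→C] = [1, 8, 5]
r2 m[φ3→C] = [2, 1, 8]
r2 m[φ4→Q] = [4, 9, 4]
r2 m[φ5→C] = [5, 9, 2]
r2 m[φ6→B] = [4, 5, 3]
r2 m[C→φ0] = [10, 72, 80]
r2 m[C→φ2] = [40, 54, 112]
r2 m[C→φ3] = [20, 432, 70]
r2 m[C→φ5] = [8, 48, 280]
r2 m[Q→φ0] = [24, 81, 28]
r2 m[Q→φ1] = [28, 54, 20]
r2 m[Q→φ4] = [42, 54, 35]
r2 m[B→φ1] = [4, 5, 3]
r2 m[B→φ6] = [9, 7, 5]
r3 m[φ0→C] = [324, 486, 168]
r3 m[φ0→Q] = [560, 432, 360]
r3 m[φ1→Q] = [24, 36, 35]
r3 m[φ1→B] = [486, 378, 140]
r3 m[φ2→C] = [1, 8, 5]
r3 m[φ3→C] = [2, 1, 8]
r3 m[φ4→Q] = [4, 9, 4]
r3 m[φ5→C] = [5, 9, 2]
r3 m[φ6→B] = [4, 5, 3]
r3 m[C→φ0] = [10, 72, 80]
r3 m[C→φ2] = [40, 54, 112]
r3 m[C→φ3] = [20, 432, 70]
r3 m[C→φ5] = [8, 48, 280]
r3 m[Q→φ0] = [24, 81, 28]
r3 m[Q→φ1] = [28, 54, 20]
r3 m[Q→φ4] = [42, 54, 35]
r3 m[B→φ1] = [4, 5, 3]
r3 m[B→φ6] = [9, 7, 5]
r4 m[φ0→C] = [324, 486, 168]
r4 m[φ0→Q] = [560, 432, 360]
r4 m[φ1→Q] = [24, 36, 35]
r4 m[φ1→B] = [486, 378, 140]
r4 m[φ2→C] = [1, 8, 5]
r4 m[φ3→C] = [2, 1, 8]
r4 m[φ4→Q] = [4, 9, 4]
r4 m[φ5→C] = [5, 9, 2]
r4 m[φ6→B] = [4, 5, 3]
r4 m[C→φ0] = [10, 72, 80]
r4 m[C→φ2] = [3240, 4374, 2688]
r4 m[C→φ3] = [1620, 34992, 1680]
r4 m[C→φ5] = [648, 3888, 6720]
r4 m[Q→φ0] = [96, 324, 140]
r4 m[Q→φ1] = [2240, 3888, 1440]
r4 m[Q→φ4] = [13440, 15552, 12600]
r4 m[B→φ1] = [4, 5, 3]
r4 m[B→φ6] = [486, 378, 140]
r5 m[φ0→C] = [1296, 1944, 672]
r5 m[φ0→Q] = [560, 432, 360]
r5 m[φ1→Q] = [24, 36, 35]
r5 m[φ1→B] = [34992, 27216, 11200]
r5 m[φ2→C] = [1, 8, 5]
r5 m[φ3→C] = [2, 1, 8]
r5 m[φ4→Q] = [4, 9, 4]
r5 m[φ5→C] = [5, 9, 2]
r5 m[φ6→B] = [4, 5, 3]
r5 m[C→φ0] = [10, 72, 80]
r5 m[C→φ2] = [3240, 4374, 2688]
r5 m[C→φ3] = [1620, 34992, 1680]
r5 m[C→φ5] = [648, 3888, 6720]
r5 m[Q→φ0] = [96, 324, 140]
r5 m[Q→φ1] = [2240, 3888, 1440]
r5 m[Q→φ4] = [13440, 15552, 12600]
r5 m[B→φ1] = [4, 5, 3]
r5 m[B→φ6] = [486, 378, 140]
r6 m[φ0→C] = [1296, 1944, 672]
r6 m[φ0→Q] = [560, 432, 360]
r6 m[φ1→Q] = [24, 36, 35]
r6 m[φ1→B] = [34992, 27216, 11200]
r6 m[φ2→C] = [1, 8, 5]
r6 m[φ3→C] = [2, 1, 8]
r6 m[φ4→Q] = [4, 9, 4]
r6 m[φ5→C] = [5, 9, 2]
r6 m[φ6→B] = [4, 5, 3]
r6 m[C→φ0] = [10, 72, 80]
r6 m[C→φ2] = [12960, 17496, 10752]
r6 m[C→φ3] = [6480, 139968, 6720]
r6 m[C→φ5] = [2592, 15552, 26880]
r6 m[Q→φ0] = [96, 324, 140]
r6 m[Q→φ1] = [2240, 3888, 1440]
r6 m[Q→φ4] = [13440, 15552, 12600]
r6 m[B→φ1] = [4, 5, 3]
r6 m[B→φ6] = [34992, 27216, 11200]
r7 m[φ0→C] = [1296, 1944, 672]
r7 m[φ0→Q] = [560, 432, 360]
r7 m[φ1→Q] = [24, 36, 35]
r7 m[φ1→B] = [34992, 27216, 11200]
r7 m[φ2→C] = [1, 8, 5]
r7 m[φ3→C] = [2, 1, 8]
r7 m[φ4→Q] = [4, 9, 4]
r7 m[φ5→C] = [5, 9, 2]
r7 m[φ6→B] = [4, 5, 3]
r7 m[C→φ0] = [10, 72, 80]
r7 m[C→φ2] = [12960, 17496, 10752]
r7 m[C→φ3] = [6480, 139968, 6720]
r7 m[C→φ5] = [2592, 15552, 26880]
r7 m[Q→φ0] = [96, 324, 140]
r7 m[Q→φ1] = [2240, 3888, 1440]
r7 m[Q→φ4] = [13440, 15552, 12600]
r7 m[B→φ1] = [4, 5, 3]
r7 m[B→φ6] = [34992, 27216, 11200]
fixed point reached at round 7
traceback from C: (C=1, Q=1, B=0), score=139968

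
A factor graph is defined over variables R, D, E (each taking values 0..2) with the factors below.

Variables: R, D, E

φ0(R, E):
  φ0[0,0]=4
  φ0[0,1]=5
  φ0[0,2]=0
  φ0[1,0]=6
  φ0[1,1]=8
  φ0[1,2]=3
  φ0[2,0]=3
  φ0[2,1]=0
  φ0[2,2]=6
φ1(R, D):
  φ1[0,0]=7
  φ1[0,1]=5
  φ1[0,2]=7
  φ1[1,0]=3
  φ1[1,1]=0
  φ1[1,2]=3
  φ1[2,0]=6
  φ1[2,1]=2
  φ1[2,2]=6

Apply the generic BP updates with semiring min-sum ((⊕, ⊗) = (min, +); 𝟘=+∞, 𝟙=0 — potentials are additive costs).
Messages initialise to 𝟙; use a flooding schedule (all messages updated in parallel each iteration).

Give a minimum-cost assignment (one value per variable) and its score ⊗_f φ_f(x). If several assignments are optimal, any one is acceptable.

assignment: (R=2, D=1, E=1); score = 2

init: all messages = 𝟙 over 3 values
r1 m[φ0→R] = [0, 3, 0]
r1 m[φ0→E] = [3, 0, 0]
r1 m[φ1→R] = [5, 0, 2]
r1 m[φ1→D] = [3, 0, 3]
r1 m[R→φ0] = [0, 0, 0]
r1 m[R→φ1] = [0, 0, 0]
r1 m[D→φ1] = [0, 0, 0]
r1 m[E→φ0] = [0, 0, 0]
r2 m[φ0→R] = [0, 3, 0]
r2 m[φ0→E] = [3, 0, 0]
r2 m[φ1→R] = [5, 0, 2]
r2 m[φ1→D] = [3, 0, 3]
r2 m[R→φ0] = [5, 0, 2]
r2 m[R→φ1] = [0, 3, 0]
r2 m[D→φ1] = [0, 0, 0]
r2 m[E→φ0] = [0, 0, 0]
r3 m[φ0→R] = [0, 3, 0]
r3 m[φ0→E] = [5, 2, 3]
r3 m[φ1→R] = [5, 0, 2]
r3 m[φ1→D] = [6, 2, 6]
r3 m[R→φ0] = [5, 0, 2]
r3 m[R→φ1] = [0, 3, 0]
r3 m[D→φ1] = [0, 0, 0]
r3 m[E→φ0] = [0, 0, 0]
r4 m[φ0→R] = [0, 3, 0]
r4 m[φ0→E] = [5, 2, 3]
r4 m[φ1→R] = [5, 0, 2]
r4 m[φ1→D] = [6, 2, 6]
r4 m[R→φ0] = [5, 0, 2]
r4 m[R→φ1] = [0, 3, 0]
r4 m[D→φ1] = [0, 0, 0]
r4 m[E→φ0] = [0, 0, 0]
fixed point reached at round 4
traceback from R: (R=2, D=1, E=1), score=2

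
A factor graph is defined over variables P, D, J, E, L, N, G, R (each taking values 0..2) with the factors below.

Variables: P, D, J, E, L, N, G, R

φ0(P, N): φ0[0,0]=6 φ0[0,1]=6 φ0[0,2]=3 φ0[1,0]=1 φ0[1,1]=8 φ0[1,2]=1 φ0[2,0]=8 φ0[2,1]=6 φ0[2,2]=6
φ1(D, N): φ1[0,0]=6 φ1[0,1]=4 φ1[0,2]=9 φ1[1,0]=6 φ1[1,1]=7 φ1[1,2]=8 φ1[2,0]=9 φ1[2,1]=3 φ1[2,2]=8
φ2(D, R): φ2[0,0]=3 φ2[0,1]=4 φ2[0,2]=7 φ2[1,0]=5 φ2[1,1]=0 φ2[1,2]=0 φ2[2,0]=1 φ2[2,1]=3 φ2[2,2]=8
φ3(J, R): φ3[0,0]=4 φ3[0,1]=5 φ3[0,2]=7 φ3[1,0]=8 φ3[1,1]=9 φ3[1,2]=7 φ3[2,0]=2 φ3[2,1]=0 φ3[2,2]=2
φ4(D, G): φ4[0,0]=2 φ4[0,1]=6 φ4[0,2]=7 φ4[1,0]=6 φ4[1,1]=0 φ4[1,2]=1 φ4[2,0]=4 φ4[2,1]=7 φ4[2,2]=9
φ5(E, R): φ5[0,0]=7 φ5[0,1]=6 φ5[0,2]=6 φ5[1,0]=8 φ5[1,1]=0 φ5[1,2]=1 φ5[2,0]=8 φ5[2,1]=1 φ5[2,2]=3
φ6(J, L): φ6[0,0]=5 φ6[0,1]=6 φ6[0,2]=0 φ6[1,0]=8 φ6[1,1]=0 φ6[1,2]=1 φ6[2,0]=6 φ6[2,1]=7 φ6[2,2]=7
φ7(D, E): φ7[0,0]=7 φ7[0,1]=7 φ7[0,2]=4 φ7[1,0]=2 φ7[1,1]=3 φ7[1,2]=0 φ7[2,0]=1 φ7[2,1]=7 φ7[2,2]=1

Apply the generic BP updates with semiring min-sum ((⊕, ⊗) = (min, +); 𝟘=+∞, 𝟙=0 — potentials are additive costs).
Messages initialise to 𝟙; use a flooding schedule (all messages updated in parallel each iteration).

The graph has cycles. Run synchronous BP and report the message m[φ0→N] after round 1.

init: all messages = 𝟙 over 3 values
r1 m[φ0→P] = [3, 1, 6]
r1 m[φ0→N] = [1, 6, 1]
r1 m[φ1→D] = [4, 6, 3]
r1 m[φ1→N] = [6, 3, 8]
r1 m[φ2→D] = [3, 0, 1]
r1 m[φ2→R] = [1, 0, 0]
r1 m[φ3→J] = [4, 7, 0]
r1 m[φ3→R] = [2, 0, 2]
r1 m[φ4→D] = [2, 0, 4]
r1 m[φ4→G] = [2, 0, 1]
r1 m[φ5→E] = [6, 0, 1]
r1 m[φ5→R] = [7, 0, 1]
r1 m[φ6→J] = [0, 0, 6]
r1 m[φ6→L] = [5, 0, 0]
r1 m[φ7→D] = [4, 0, 1]
r1 m[φ7→E] = [1, 3, 0]
r1 m[P→φ0] = [0, 0, 0]
r1 m[D→φ1] = [0, 0, 0]
r1 m[D→φ2] = [0, 0, 0]
r1 m[D→φ4] = [0, 0, 0]
r1 m[D→φ7] = [0, 0, 0]
r1 m[J→φ3] = [0, 0, 0]
r1 m[J→φ6] = [0, 0, 0]
r1 m[E→φ5] = [0, 0, 0]
r1 m[E→φ7] = [0, 0, 0]
r1 m[L→φ6] = [0, 0, 0]
r1 m[N→φ0] = [0, 0, 0]
r1 m[N→φ1] = [0, 0, 0]
r1 m[G→φ4] = [0, 0, 0]
r1 m[R→φ2] = [0, 0, 0]
r1 m[R→φ3] = [0, 0, 0]
r1 m[R→φ5] = [0, 0, 0]

message @ round 1 = [1, 6, 1]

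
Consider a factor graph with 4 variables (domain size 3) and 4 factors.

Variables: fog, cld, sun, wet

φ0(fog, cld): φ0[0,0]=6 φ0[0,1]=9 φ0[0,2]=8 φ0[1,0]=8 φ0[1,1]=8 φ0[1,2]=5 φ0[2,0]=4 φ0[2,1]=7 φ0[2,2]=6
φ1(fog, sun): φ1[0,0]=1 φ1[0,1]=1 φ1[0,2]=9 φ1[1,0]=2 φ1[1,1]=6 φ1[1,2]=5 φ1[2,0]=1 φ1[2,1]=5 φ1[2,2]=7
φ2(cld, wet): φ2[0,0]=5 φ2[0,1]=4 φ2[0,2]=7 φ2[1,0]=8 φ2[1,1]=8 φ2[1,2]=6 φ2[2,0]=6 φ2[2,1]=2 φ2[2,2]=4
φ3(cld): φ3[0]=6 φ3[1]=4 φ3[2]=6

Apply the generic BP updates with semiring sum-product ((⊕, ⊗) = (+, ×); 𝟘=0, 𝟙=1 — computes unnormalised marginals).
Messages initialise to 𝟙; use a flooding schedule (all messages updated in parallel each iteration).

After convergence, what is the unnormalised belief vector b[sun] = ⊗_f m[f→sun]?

init: all messages = 𝟙 over 3 values
r1 m[φ0→fog] = [23, 21, 17]
r1 m[φ0→cld] = [18, 24, 19]
r1 m[φ1→fog] = [11, 13, 13]
r1 m[φ1→sun] = [4, 12, 21]
r1 m[φ2→cld] = [16, 22, 12]
r1 m[φ2→wet] = [19, 14, 17]
r1 m[φ3→cld] = [6, 4, 6]
r1 m[fog→φ0] = [1, 1, 1]
r1 m[fog→φ1] = [1, 1, 1]
r1 m[cld→φ0] = [1, 1, 1]
r1 m[cld→φ2] = [1, 1, 1]
r1 m[cld→φ3] = [1, 1, 1]
r1 m[sun→φ1] = [1, 1, 1]
r1 m[wet→φ2] = [1, 1, 1]
r2 m[φ0→fog] = [23, 21, 17]
r2 m[φ0→cld] = [18, 24, 19]
r2 m[φ1→fog] = [11, 13, 13]
r2 m[φ1→sun] = [4, 12, 21]
r2 m[φ2→cld] = [16, 22, 12]
r2 m[φ2→wet] = [19, 14, 17]
r2 m[φ3→cld] = [6, 4, 6]
r2 m[fog→φ0] = [11, 13, 13]
r2 m[fog→φ1] = [23, 21, 17]
r2 m[cld→φ0] = [96, 88, 72]
r2 m[cld→φ2] = [108, 96, 114]
r2 m[cld→φ3] = [288, 528, 228]
r2 m[sun→φ1] = [1, 1, 1]
r2 m[wet→φ2] = [1, 1, 1]
r3 m[φ0→fog] = [1944, 1832, 1432]
r3 m[φ0→cld] = [222, 294, 231]
r3 m[φ1→fog] = [11, 13, 13]
r3 m[φ1→sun] = [82, 234, 431]
r3 m[φ2→cld] = [16, 22, 12]
r3 m[φ2→wet] = [1992, 1428, 1788]
r3 m[φ3→cld] = [6, 4, 6]
r3 m[fog→φ0] = [11, 13, 13]
r3 m[fog→φ1] = [23, 21, 17]
r3 m[cld→φ0] = [96, 88, 72]
r3 m[cld→φ2] = [108, 96, 114]
r3 m[cld→φ3] = [288, 528, 228]
r3 m[sun→φ1] = [1, 1, 1]
r3 m[wet→φ2] = [1, 1, 1]
r4 m[φ0→fog] = [1944, 1832, 1432]
r4 m[φ0→cld] = [222, 294, 231]
r4 m[φ1→fog] = [11, 13, 13]
r4 m[φ1→sun] = [82, 234, 431]
r4 m[φ2→cld] = [16, 22, 12]
r4 m[φ2→wet] = [1992, 1428, 1788]
r4 m[φ3→cld] = [6, 4, 6]
r4 m[fog→φ0] = [11, 13, 13]
r4 m[fog→φ1] = [1944, 1832, 1432]
r4 m[cld→φ0] = [96, 88, 72]
r4 m[cld→φ2] = [1332, 1176, 1386]
r4 m[cld→φ3] = [3552, 6468, 2772]
r4 m[sun→φ1] = [1, 1, 1]
r4 m[wet→φ2] = [1, 1, 1]
r5 m[φ0→fog] = [1944, 1832, 1432]
r5 m[φ0→cld] = [222, 294, 231]
r5 m[φ1→fog] = [11, 13, 13]
r5 m[φ1→sun] = [7040, 20096, 36680]
r5 m[φ2→cld] = [16, 22, 12]
r5 m[φ2→wet] = [24384, 17508, 21924]
r5 m[φ3→cld] = [6, 4, 6]
r5 m[fog→φ0] = [11, 13, 13]
r5 m[fog→φ1] = [1944, 1832, 1432]
r5 m[cld→φ0] = [96, 88, 72]
r5 m[cld→φ2] = [1332, 1176, 1386]
r5 m[cld→φ3] = [3552, 6468, 2772]
r5 m[sun→φ1] = [1, 1, 1]
r5 m[wet→φ2] = [1, 1, 1]
r6 m[φ0→fog] = [1944, 1832, 1432]
r6 m[φ0→cld] = [222, 294, 231]
r6 m[φ1→fog] = [11, 13, 13]
r6 m[φ1→sun] = [7040, 20096, 36680]
r6 m[φ2→cld] = [16, 22, 12]
r6 m[φ2→wet] = [24384, 17508, 21924]
r6 m[φ3→cld] = [6, 4, 6]
r6 m[fog→φ0] = [11, 13, 13]
r6 m[fog→φ1] = [1944, 1832, 1432]
r6 m[cld→φ0] = [96, 88, 72]
r6 m[cld→φ2] = [1332, 1176, 1386]
r6 m[cld→φ3] = [3552, 6468, 2772]
r6 m[sun→φ1] = [1, 1, 1]
r6 m[wet→φ2] = [1, 1, 1]
fixed point reached at round 6
b[sun] = ⊗ incoming = [7040, 20096, 36680]

b[sun] = [7040, 20096, 36680]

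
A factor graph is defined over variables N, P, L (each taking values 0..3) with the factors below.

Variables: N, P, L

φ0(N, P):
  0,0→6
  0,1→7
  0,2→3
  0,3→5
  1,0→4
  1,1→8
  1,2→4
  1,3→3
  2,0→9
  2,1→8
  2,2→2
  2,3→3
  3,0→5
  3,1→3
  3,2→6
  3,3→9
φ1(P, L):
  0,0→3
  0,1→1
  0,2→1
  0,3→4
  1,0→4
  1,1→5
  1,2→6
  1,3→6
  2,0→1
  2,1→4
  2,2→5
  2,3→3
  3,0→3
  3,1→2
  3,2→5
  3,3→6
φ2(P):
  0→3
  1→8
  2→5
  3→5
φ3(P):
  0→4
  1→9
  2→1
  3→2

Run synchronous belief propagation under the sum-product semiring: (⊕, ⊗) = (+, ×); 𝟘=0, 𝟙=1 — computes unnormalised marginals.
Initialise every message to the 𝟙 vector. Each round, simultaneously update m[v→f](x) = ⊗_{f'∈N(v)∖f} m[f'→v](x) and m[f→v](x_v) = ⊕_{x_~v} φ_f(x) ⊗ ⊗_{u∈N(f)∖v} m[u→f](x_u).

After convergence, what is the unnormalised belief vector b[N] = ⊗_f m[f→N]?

init: all messages = 𝟙 over 4 values
r1 m[φ0→N] = [21, 19, 22, 23]
r1 m[φ0→P] = [24, 26, 15, 20]
r1 m[φ1→P] = [9, 21, 13, 16]
r1 m[φ1→L] = [11, 12, 17, 19]
r1 m[φ2→P] = [3, 8, 5, 5]
r1 m[φ3→P] = [4, 9, 1, 2]
r1 m[N→φ0] = [1, 1, 1, 1]
r1 m[P→φ0] = [1, 1, 1, 1]
r1 m[P→φ1] = [1, 1, 1, 1]
r1 m[P→φ2] = [1, 1, 1, 1]
r1 m[P→φ3] = [1, 1, 1, 1]
r1 m[L→φ1] = [1, 1, 1, 1]
r2 m[φ0→N] = [21, 19, 22, 23]
r2 m[φ0→P] = [24, 26, 15, 20]
r2 m[φ1→P] = [9, 21, 13, 16]
r2 m[φ1→L] = [11, 12, 17, 19]
r2 m[φ2→P] = [3, 8, 5, 5]
r2 m[φ3→P] = [4, 9, 1, 2]
r2 m[N→φ0] = [1, 1, 1, 1]
r2 m[P→φ0] = [108, 1512, 65, 160]
r2 m[P→φ1] = [288, 1872, 75, 200]
r2 m[P→φ2] = [864, 4914, 195, 640]
r2 m[P→φ3] = [648, 4368, 975, 1600]
r2 m[L→φ1] = [1, 1, 1, 1]
r3 m[φ0→N] = [12227, 13268, 13678, 6906]
r3 m[φ0→P] = [24, 26, 15, 20]
r3 m[φ1→P] = [9, 21, 13, 16]
r3 m[φ1→L] = [9027, 10348, 12895, 13809]
r3 m[φ2→P] = [3, 8, 5, 5]
r3 m[φ3→P] = [4, 9, 1, 2]
r3 m[N→φ0] = [1, 1, 1, 1]
r3 m[P→φ0] = [108, 1512, 65, 160]
r3 m[P→φ1] = [288, 1872, 75, 200]
r3 m[P→φ2] = [864, 4914, 195, 640]
r3 m[P→φ3] = [648, 4368, 975, 1600]
r3 m[L→φ1] = [1, 1, 1, 1]
r4 m[φ0→N] = [12227, 13268, 13678, 6906]
r4 m[φ0→P] = [24, 26, 15, 20]
r4 m[φ1→P] = [9, 21, 13, 16]
r4 m[φ1→L] = [9027, 10348, 12895, 13809]
r4 m[φ2→P] = [3, 8, 5, 5]
r4 m[φ3→P] = [4, 9, 1, 2]
r4 m[N→φ0] = [1, 1, 1, 1]
r4 m[P→φ0] = [108, 1512, 65, 160]
r4 m[P→φ1] = [288, 1872, 75, 200]
r4 m[P→φ2] = [864, 4914, 195, 640]
r4 m[P→φ3] = [648, 4368, 975, 1600]
r4 m[L→φ1] = [1, 1, 1, 1]
fixed point reached at round 4
b[N] = ⊗ incoming = [12227, 13268, 13678, 6906]

b[N] = [12227, 13268, 13678, 6906]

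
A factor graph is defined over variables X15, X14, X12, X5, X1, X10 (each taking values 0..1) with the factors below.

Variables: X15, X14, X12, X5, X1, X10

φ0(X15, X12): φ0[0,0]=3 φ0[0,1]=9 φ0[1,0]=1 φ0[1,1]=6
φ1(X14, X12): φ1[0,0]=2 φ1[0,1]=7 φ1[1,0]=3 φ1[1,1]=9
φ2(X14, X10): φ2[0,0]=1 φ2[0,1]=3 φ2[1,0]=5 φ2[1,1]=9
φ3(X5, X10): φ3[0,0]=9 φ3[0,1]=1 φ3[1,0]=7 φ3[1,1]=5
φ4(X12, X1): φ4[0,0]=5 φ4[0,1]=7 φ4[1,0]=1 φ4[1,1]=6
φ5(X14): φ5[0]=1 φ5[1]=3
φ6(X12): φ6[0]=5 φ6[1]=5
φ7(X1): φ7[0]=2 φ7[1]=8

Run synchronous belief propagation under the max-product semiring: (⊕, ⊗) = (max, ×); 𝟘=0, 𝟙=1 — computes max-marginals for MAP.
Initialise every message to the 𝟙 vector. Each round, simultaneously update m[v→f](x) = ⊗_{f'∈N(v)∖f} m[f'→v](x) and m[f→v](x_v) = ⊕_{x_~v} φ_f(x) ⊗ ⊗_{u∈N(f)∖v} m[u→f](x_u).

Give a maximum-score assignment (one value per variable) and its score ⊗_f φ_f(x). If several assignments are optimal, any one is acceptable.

init: all messages = 𝟙 over 2 values
r1 m[φ0→X15] = [9, 6]
r1 m[φ0→X12] = [3, 9]
r1 m[φ1→X14] = [7, 9]
r1 m[φ1→X12] = [3, 9]
r1 m[φ2→X14] = [3, 9]
r1 m[φ2→X10] = [5, 9]
r1 m[φ3→X5] = [9, 7]
r1 m[φ3→X10] = [9, 5]
r1 m[φ4→X12] = [7, 6]
r1 m[φ4→X1] = [5, 7]
r1 m[φ5→X14] = [1, 3]
r1 m[φ6→X12] = [5, 5]
r1 m[φ7→X1] = [2, 8]
r1 m[X15→φ0] = [1, 1]
r1 m[X14→φ1] = [1, 1]
r1 m[X14→φ2] = [1, 1]
r1 m[X14→φ5] = [1, 1]
r1 m[X12→φ0] = [1, 1]
r1 m[X12→φ1] = [1, 1]
r1 m[X12→φ4] = [1, 1]
r1 m[X12→φ6] = [1, 1]
r1 m[X5→φ3] = [1, 1]
r1 m[X1→φ4] = [1, 1]
r1 m[X1→φ7] = [1, 1]
r1 m[X10→φ2] = [1, 1]
r1 m[X10→φ3] = [1, 1]
r2 m[φ0→X15] = [9, 6]
r2 m[φ0→X12] = [3, 9]
r2 m[φ1→X14] = [7, 9]
r2 m[φ1→X12] = [3, 9]
r2 m[φ2→X14] = [3, 9]
r2 m[φ2→X10] = [5, 9]
r2 m[φ3→X5] = [9, 7]
r2 m[φ3→X10] = [9, 5]
r2 m[φ4→X12] = [7, 6]
r2 m[φ4→X1] = [5, 7]
r2 m[φ5→X14] = [1, 3]
r2 m[φ6→X12] = [5, 5]
r2 m[φ7→X1] = [2, 8]
r2 m[X15→φ0] = [1, 1]
r2 m[X14→φ1] = [3, 27]
r2 m[X14→φ2] = [7, 27]
r2 m[X14→φ5] = [21, 81]
r2 m[X12→φ0] = [105, 270]
r2 m[X12→φ1] = [105, 270]
r2 m[X12→φ4] = [45, 405]
r2 m[X12→φ6] = [63, 486]
r2 m[X5→φ3] = [1, 1]
r2 m[X1→φ4] = [2, 8]
r2 m[X1→φ7] = [5, 7]
r2 m[X10→φ2] = [9, 5]
r2 m[X10→φ3] = [5, 9]
r3 m[φ0→X15] = [2430, 1620]
r3 m[φ0→X12] = [3, 9]
r3 m[φ1→X14] = [1890, 2430]
r3 m[φ1→X12] = [81, 243]
r3 m[φ2→X14] = [15, 45]
r3 m[φ2→X10] = [135, 243]
r3 m[φ3→X5] = [45, 45]
r3 m[φ3→X10] = [9, 5]
r3 m[φ4→X12] = [56, 48]
r3 m[φ4→X1] = [405, 2430]
r3 m[φ5→X14] = [1, 3]
r3 m[φ6→X12] = [5, 5]
r3 m[φ7→X1] = [2, 8]
r3 m[X15→φ0] = [1, 1]
r3 m[X14→φ1] = [3, 27]
r3 m[X14→φ2] = [7, 27]
r3 m[X14→φ5] = [21, 81]
r3 m[X12→φ0] = [105, 270]
r3 m[X12→φ1] = [105, 270]
r3 m[X12→φ4] = [45, 405]
r3 m[X12→φ6] = [63, 486]
r3 m[X5→φ3] = [1, 1]
r3 m[X1→φ4] = [2, 8]
r3 m[X1→φ7] = [5, 7]
r3 m[X10→φ2] = [9, 5]
r3 m[X10→φ3] = [5, 9]
r4 m[φ0→X15] = [2430, 1620]
r4 m[φ0→X12] = [3, 9]
r4 m[φ1→X14] = [1890, 2430]
r4 m[φ1→X12] = [81, 243]
r4 m[φ2→X14] = [15, 45]
r4 m[φ2→X10] = [135, 243]
r4 m[φ3→X5] = [45, 45]
r4 m[φ3→X10] = [9, 5]
r4 m[φ4→X12] = [56, 48]
r4 m[φ4→X1] = [405, 2430]
r4 m[φ5→X14] = [1, 3]
r4 m[φ6→X12] = [5, 5]
r4 m[φ7→X1] = [2, 8]
r4 m[X15→φ0] = [1, 1]
r4 m[X14→φ1] = [15, 135]
r4 m[X14→φ2] = [1890, 7290]
r4 m[X14→φ5] = [28350, 109350]
r4 m[X12→φ0] = [22680, 58320]
r4 m[X12→φ1] = [840, 2160]
r4 m[X12→φ4] = [1215, 10935]
r4 m[X12→φ6] = [13608, 104976]
r4 m[X5→φ3] = [1, 1]
r4 m[X1→φ4] = [2, 8]
r4 m[X1→φ7] = [405, 2430]
r4 m[X10→φ2] = [9, 5]
r4 m[X10→φ3] = [135, 243]
r5 m[φ0→X15] = [524880, 349920]
r5 m[φ0→X12] = [3, 9]
r5 m[φ1→X14] = [15120, 19440]
r5 m[φ1→X12] = [405, 1215]
r5 m[φ2→X14] = [15, 45]
r5 m[φ2→X10] = [36450, 65610]
r5 m[φ3→X5] = [1215, 1215]
r5 m[φ3→X10] = [9, 5]
r5 m[φ4→X12] = [56, 48]
r5 m[φ4→X1] = [10935, 65610]
r5 m[φ5→X14] = [1, 3]
r5 m[φ6→X12] = [5, 5]
r5 m[φ7→X1] = [2, 8]
r5 m[X15→φ0] = [1, 1]
r5 m[X14→φ1] = [15, 135]
r5 m[X14→φ2] = [1890, 7290]
r5 m[X14→φ5] = [28350, 109350]
r5 m[X12→φ0] = [22680, 58320]
r5 m[X12→φ1] = [840, 2160]
r5 m[X12→φ4] = [1215, 10935]
r5 m[X12→φ6] = [13608, 104976]
r5 m[X5→φ3] = [1, 1]
r5 m[X1→φ4] = [2, 8]
r5 m[X1→φ7] = [405, 2430]
r5 m[X10→φ2] = [9, 5]
r5 m[X10→φ3] = [135, 243]
r6 m[φ0→X15] = [524880, 349920]
r6 m[φ0→X12] = [3, 9]
r6 m[φ1→X14] = [15120, 19440]
r6 m[φ1→X12] = [405, 1215]
r6 m[φ2→X14] = [15, 45]
r6 m[φ2→X10] = [36450, 65610]
r6 m[φ3→X5] = [1215, 1215]
r6 m[φ3→X10] = [9, 5]
r6 m[φ4→X12] = [56, 48]
r6 m[φ4→X1] = [10935, 65610]
r6 m[φ5→X14] = [1, 3]
r6 m[φ6→X12] = [5, 5]
r6 m[φ7→X1] = [2, 8]
r6 m[X15→φ0] = [1, 1]
r6 m[X14→φ1] = [15, 135]
r6 m[X14→φ2] = [15120, 58320]
r6 m[X14→φ5] = [226800, 874800]
r6 m[X12→φ0] = [113400, 291600]
r6 m[X12→φ1] = [840, 2160]
r6 m[X12→φ4] = [6075, 54675]
r6 m[X12→φ6] = [68040, 524880]
r6 m[X5→φ3] = [1, 1]
r6 m[X1→φ4] = [2, 8]
r6 m[X1→φ7] = [10935, 65610]
r6 m[X10→φ2] = [9, 5]
r6 m[X10→φ3] = [36450, 65610]
r7 m[φ0→X15] = [2624400, 1749600]
r7 m[φ0→X12] = [3, 9]
r7 m[φ1→X14] = [15120, 19440]
r7 m[φ1→X12] = [405, 1215]
r7 m[φ2→X14] = [15, 45]
r7 m[φ2→X10] = [291600, 524880]
r7 m[φ3→X5] = [328050, 328050]
r7 m[φ3→X10] = [9, 5]
r7 m[φ4→X12] = [56, 48]
r7 m[φ4→X1] = [54675, 328050]
r7 m[φ5→X14] = [1, 3]
r7 m[φ6→X12] = [5, 5]
r7 m[φ7→X1] = [2, 8]
r7 m[X15→φ0] = [1, 1]
r7 m[X14→φ1] = [15, 135]
r7 m[X14→φ2] = [15120, 58320]
r7 m[X14→φ5] = [226800, 874800]
r7 m[X12→φ0] = [113400, 291600]
r7 m[X12→φ1] = [840, 2160]
r7 m[X12→φ4] = [6075, 54675]
r7 m[X12→φ6] = [68040, 524880]
r7 m[X5→φ3] = [1, 1]
r7 m[X1→φ4] = [2, 8]
r7 m[X1→φ7] = [10935, 65610]
r7 m[X10→φ2] = [9, 5]
r7 m[X10→φ3] = [36450, 65610]
r8 m[φ0→X15] = [2624400, 1749600]
r8 m[φ0→X12] = [3, 9]
r8 m[φ1→X14] = [15120, 19440]
r8 m[φ1→X12] = [405, 1215]
r8 m[φ2→X14] = [15, 45]
r8 m[φ2→X10] = [291600, 524880]
r8 m[φ3→X5] = [328050, 328050]
r8 m[φ3→X10] = [9, 5]
r8 m[φ4→X12] = [56, 48]
r8 m[φ4→X1] = [54675, 328050]
r8 m[φ5→X14] = [1, 3]
r8 m[φ6→X12] = [5, 5]
r8 m[φ7→X1] = [2, 8]
r8 m[X15→φ0] = [1, 1]
r8 m[X14→φ1] = [15, 135]
r8 m[X14→φ2] = [15120, 58320]
r8 m[X14→φ5] = [226800, 874800]
r8 m[X12→φ0] = [113400, 291600]
r8 m[X12→φ1] = [840, 2160]
r8 m[X12→φ4] = [6075, 54675]
r8 m[X12→φ6] = [68040, 524880]
r8 m[X5→φ3] = [1, 1]
r8 m[X1→φ4] = [2, 8]
r8 m[X1→φ7] = [54675, 328050]
r8 m[X10→φ2] = [9, 5]
r8 m[X10→φ3] = [291600, 524880]
r9 m[φ0→X15] = [2624400, 1749600]
r9 m[φ0→X12] = [3, 9]
r9 m[φ1→X14] = [15120, 19440]
r9 m[φ1→X12] = [405, 1215]
r9 m[φ2→X14] = [15, 45]
r9 m[φ2→X10] = [291600, 524880]
r9 m[φ3→X5] = [2624400, 2624400]
r9 m[φ3→X10] = [9, 5]
r9 m[φ4→X12] = [56, 48]
r9 m[φ4→X1] = [54675, 328050]
r9 m[φ5→X14] = [1, 3]
r9 m[φ6→X12] = [5, 5]
r9 m[φ7→X1] = [2, 8]
r9 m[X15→φ0] = [1, 1]
r9 m[X14→φ1] = [15, 135]
r9 m[X14→φ2] = [15120, 58320]
r9 m[X14→φ5] = [226800, 874800]
r9 m[X12→φ0] = [113400, 291600]
r9 m[X12→φ1] = [840, 2160]
r9 m[X12→φ4] = [6075, 54675]
r9 m[X12→φ6] = [68040, 524880]
r9 m[X5→φ3] = [1, 1]
r9 m[X1→φ4] = [2, 8]
r9 m[X1→φ7] = [54675, 328050]
r9 m[X10→φ2] = [9, 5]
r9 m[X10→φ3] = [291600, 524880]
r10 m[φ0→X15] = [2624400, 1749600]
r10 m[φ0→X12] = [3, 9]
r10 m[φ1→X14] = [15120, 19440]
r10 m[φ1→X12] = [405, 1215]
r10 m[φ2→X14] = [15, 45]
r10 m[φ2→X10] = [291600, 524880]
r10 m[φ3→X5] = [2624400, 2624400]
r10 m[φ3→X10] = [9, 5]
r10 m[φ4→X12] = [56, 48]
r10 m[φ4→X1] = [54675, 328050]
r10 m[φ5→X14] = [1, 3]
r10 m[φ6→X12] = [5, 5]
r10 m[φ7→X1] = [2, 8]
r10 m[X15→φ0] = [1, 1]
r10 m[X14→φ1] = [15, 135]
r10 m[X14→φ2] = [15120, 58320]
r10 m[X14→φ5] = [226800, 874800]
r10 m[X12→φ0] = [113400, 291600]
r10 m[X12→φ1] = [840, 2160]
r10 m[X12→φ4] = [6075, 54675]
r10 m[X12→φ6] = [68040, 524880]
r10 m[X5→φ3] = [1, 1]
r10 m[X1→φ4] = [2, 8]
r10 m[X1→φ7] = [54675, 328050]
r10 m[X10→φ2] = [9, 5]
r10 m[X10→φ3] = [291600, 524880]
fixed point reached at round 10
traceback from X15: (X15=0, X14=1, X12=1, X5=0, X1=1, X10=0), score=2624400

assignment: (X15=0, X14=1, X12=1, X5=0, X1=1, X10=0); score = 2624400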